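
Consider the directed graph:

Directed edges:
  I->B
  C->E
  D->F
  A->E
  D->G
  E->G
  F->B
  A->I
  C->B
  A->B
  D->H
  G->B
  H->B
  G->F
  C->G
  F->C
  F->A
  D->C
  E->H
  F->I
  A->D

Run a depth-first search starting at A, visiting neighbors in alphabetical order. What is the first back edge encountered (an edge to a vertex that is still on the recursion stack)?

DFS from A (visiting neighbors in alphabetical order); mark gray on enter, black on exit:
A gray
  B gray
  B black
  D gray
    C gray
      C→B: B black — skip
      E gray
        G gray
          G→B: B black — skip
          F gray
            F→A: A is gray → back edge
First back edge: F → A.

F→A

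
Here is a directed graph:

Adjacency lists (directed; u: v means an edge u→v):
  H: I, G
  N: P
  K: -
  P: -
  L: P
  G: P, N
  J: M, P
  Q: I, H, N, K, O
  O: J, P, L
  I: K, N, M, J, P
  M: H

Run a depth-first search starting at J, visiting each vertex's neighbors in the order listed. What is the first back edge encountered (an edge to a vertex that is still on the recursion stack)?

I->M

DFS from J (visiting each vertex's neighbors in the order listed); mark gray on enter, black on exit:
J gray
  M gray
    H gray
      I gray
        K gray
        K black
        N gray
          P gray
          P black
        N black
        I→M: M is gray → back edge
First back edge: I → M.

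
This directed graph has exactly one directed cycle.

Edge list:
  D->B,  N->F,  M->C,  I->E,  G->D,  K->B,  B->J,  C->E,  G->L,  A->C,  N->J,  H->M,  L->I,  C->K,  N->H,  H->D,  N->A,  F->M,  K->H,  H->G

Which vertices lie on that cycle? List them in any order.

C, H, K, M

DFS with gray/black marking from H:
H gray
  D gray
    B gray
      J gray
      J black
    B black
  D black
  M gray
    C gray
      K gray
        K→H: H is gray → back edge
Back edge closes the cycle H → M → C → K → H; its vertices are {C, H, K, M}.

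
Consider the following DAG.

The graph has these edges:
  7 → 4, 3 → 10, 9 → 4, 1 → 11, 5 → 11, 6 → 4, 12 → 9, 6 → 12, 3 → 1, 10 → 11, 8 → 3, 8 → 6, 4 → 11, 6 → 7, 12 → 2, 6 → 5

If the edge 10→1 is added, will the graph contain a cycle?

Adding 10→1 creates a cycle iff 1 can already reach 10.
Explore from 1: no path reaches 10. The graph stays acyclic.

No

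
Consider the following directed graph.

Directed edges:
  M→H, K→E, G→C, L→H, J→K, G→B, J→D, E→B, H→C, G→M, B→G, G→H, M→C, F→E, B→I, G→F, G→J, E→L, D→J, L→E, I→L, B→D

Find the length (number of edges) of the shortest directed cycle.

For each vertex v, BFS finds the shortest path from v back to v.
The shortest such closed walk is G → B → G, length 2.

2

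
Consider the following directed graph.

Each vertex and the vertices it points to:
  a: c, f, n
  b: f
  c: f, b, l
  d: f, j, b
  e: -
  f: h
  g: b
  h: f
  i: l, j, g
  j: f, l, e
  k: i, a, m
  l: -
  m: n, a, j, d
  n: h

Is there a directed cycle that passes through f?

Yes

f is on a cycle iff f can reach itself via ≥1 edge.
f → h → f — yes.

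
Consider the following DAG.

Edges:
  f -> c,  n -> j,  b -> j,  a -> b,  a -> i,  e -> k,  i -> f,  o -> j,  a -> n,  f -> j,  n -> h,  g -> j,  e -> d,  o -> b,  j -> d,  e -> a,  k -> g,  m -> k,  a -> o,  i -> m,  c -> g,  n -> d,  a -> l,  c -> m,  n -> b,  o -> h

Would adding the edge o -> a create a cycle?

Yes

Adding o→a creates a cycle iff a can already reach o.
Path from a: a → o.
So a → … → o → a is a cycle.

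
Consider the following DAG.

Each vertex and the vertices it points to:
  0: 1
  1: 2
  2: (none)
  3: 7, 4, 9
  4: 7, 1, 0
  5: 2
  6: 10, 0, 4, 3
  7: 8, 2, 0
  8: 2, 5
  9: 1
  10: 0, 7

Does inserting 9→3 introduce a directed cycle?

Adding 9→3 creates a cycle iff 3 can already reach 9.
Path from 3: 3 → 9.
So 3 → … → 9 → 3 is a cycle.

Yes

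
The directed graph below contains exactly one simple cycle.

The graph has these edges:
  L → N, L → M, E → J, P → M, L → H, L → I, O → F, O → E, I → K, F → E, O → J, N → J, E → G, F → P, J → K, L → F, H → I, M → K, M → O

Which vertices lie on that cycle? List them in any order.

F, M, O, P

DFS with gray/black marking from M:
M gray
  K gray
  K black
  O gray
    F gray
      P gray
        P→M: M is gray → back edge
Back edge closes the cycle M → O → F → P → M; its vertices are {F, M, O, P}.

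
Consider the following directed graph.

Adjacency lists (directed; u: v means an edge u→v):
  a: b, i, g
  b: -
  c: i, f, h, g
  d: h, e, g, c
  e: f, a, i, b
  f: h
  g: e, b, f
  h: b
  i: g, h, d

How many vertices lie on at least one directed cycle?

6

A vertex is on a directed cycle iff it belongs to a strongly connected component of size ≥ 2 (or has a self-loop).
The vertices on cycles are {a, c, d, e, g, i} — 6 in total.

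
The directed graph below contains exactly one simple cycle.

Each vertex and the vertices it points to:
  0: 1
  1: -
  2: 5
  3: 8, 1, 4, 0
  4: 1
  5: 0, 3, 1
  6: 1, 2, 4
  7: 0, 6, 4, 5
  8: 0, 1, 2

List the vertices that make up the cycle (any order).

2, 3, 5, 8

DFS with gray/black marking from 5:
5 gray
  0 gray
    1 gray
    1 black
  0 black
  3 gray
    8 gray
      8→0: 0 black — skip
      8→1: 1 black — skip
      2 gray
        2→5: 5 is gray → back edge
Back edge closes the cycle 5 → 3 → 8 → 2 → 5; its vertices are {2, 3, 5, 8}.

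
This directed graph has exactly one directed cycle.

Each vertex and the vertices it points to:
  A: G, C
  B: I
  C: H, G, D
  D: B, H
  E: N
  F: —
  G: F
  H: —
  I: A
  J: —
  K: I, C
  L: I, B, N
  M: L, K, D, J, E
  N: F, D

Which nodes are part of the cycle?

DFS with gray/black marking from B:
B gray
  I gray
    A gray
      G gray
        F gray
        F black
      G black
      C gray
        H gray
        H black
        C→G: G black — skip
        D gray
          D→B: B is gray → back edge
Back edge closes the cycle B → I → A → C → D → B; its vertices are {A, B, C, D, I}.

A, B, C, D, I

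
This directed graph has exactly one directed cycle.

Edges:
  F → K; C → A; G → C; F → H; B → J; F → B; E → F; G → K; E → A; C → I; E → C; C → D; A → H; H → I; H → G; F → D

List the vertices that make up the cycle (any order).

A, C, G, H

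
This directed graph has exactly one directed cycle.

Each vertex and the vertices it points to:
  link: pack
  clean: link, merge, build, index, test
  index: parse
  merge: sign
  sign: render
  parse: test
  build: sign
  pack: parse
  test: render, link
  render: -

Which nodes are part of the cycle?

link, pack, test, parse

DFS with gray/black marking from test:
test gray
  render gray
  render black
  link gray
    pack gray
      parse gray
        parse→test: test is gray → back edge
Back edge closes the cycle test → link → pack → parse → test; its vertices are {link, pack, test, parse}.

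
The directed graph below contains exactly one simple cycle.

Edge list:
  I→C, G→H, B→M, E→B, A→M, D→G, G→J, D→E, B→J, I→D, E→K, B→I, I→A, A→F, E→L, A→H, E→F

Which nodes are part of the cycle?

B, D, E, I

DFS with gray/black marking from I:
I gray
  A gray
    H gray
    H black
    F gray
    F black
    M gray
    M black
  A black
  C gray
  C black
  D gray
    E gray
      E→F: F black — skip
      L gray
      L black
      K gray
      K black
      B gray
        J gray
        J black
        B→I: I is gray → back edge
Back edge closes the cycle I → D → E → B → I; its vertices are {B, D, E, I}.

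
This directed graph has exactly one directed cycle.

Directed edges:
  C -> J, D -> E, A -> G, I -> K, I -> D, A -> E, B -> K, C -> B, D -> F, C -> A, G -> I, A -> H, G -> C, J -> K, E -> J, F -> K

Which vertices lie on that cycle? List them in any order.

A, C, G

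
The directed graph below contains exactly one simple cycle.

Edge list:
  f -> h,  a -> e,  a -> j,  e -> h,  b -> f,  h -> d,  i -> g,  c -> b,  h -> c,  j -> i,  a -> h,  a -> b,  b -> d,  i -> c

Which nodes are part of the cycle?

b, c, f, h

DFS with gray/black marking from b:
b gray
  f gray
    h gray
      c gray
        c→b: b is gray → back edge
Back edge closes the cycle b → f → h → c → b; its vertices are {b, c, f, h}.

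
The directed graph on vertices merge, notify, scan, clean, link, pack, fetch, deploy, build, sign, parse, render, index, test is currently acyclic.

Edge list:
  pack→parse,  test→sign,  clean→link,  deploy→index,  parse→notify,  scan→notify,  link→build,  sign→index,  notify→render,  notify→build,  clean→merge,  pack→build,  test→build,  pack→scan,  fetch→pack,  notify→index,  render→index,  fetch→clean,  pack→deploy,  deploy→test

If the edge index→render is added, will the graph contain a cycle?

Adding index→render creates a cycle iff render can already reach index.
Path from render: render → index.
So render → … → index → render is a cycle.

Yes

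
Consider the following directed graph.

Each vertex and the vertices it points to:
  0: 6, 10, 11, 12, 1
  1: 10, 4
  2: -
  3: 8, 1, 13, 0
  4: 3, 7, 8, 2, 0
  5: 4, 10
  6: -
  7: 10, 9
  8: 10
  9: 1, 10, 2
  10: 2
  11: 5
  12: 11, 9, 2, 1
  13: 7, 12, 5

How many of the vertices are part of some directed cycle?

A vertex is on a directed cycle iff it belongs to a strongly connected component of size ≥ 2 (or has a self-loop).
The vertices on cycles are {0, 1, 3, 4, 5, 7, 9, 11, 12, 13} — 10 in total.

10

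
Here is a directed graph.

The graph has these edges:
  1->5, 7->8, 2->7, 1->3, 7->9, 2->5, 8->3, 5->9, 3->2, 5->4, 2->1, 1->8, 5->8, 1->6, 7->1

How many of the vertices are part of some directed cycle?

A vertex is on a directed cycle iff it belongs to a strongly connected component of size ≥ 2 (or has a self-loop).
The vertices on cycles are {1, 2, 3, 5, 7, 8} — 6 in total.

6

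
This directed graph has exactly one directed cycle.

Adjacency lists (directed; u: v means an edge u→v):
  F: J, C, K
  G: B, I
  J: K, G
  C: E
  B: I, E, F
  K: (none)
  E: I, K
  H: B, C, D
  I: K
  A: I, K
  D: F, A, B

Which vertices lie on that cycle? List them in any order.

B, F, G, J

DFS with gray/black marking from B:
B gray
  I gray
    K gray
    K black
  I black
  E gray
    E→I: I black — skip
    E→K: K black — skip
  E black
  F gray
    J gray
      J→K: K black — skip
      G gray
        G→B: B is gray → back edge
Back edge closes the cycle B → F → J → G → B; its vertices are {B, F, G, J}.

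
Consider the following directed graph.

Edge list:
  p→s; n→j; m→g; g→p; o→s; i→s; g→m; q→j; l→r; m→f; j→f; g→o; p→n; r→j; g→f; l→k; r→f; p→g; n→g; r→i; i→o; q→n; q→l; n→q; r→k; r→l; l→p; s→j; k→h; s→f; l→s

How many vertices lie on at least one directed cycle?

7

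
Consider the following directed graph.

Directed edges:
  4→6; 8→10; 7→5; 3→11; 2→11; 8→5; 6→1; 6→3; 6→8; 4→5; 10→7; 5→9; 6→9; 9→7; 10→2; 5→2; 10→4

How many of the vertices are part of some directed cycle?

A vertex is on a directed cycle iff it belongs to a strongly connected component of size ≥ 2 (or has a self-loop).
The vertices on cycles are {4, 5, 6, 7, 8, 9, 10} — 7 in total.

7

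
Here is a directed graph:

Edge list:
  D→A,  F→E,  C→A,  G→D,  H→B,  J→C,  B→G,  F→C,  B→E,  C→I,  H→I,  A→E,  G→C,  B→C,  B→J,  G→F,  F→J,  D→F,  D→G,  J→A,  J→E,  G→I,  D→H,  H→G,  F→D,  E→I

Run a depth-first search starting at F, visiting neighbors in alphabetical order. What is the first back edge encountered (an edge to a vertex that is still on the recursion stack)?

D→F

DFS from F (visiting neighbors in alphabetical order); mark gray on enter, black on exit:
F gray
  C gray
    A gray
      E gray
        I gray
        I black
      E black
    A black
    C→I: I black — skip
  C black
  D gray
    D→A: A black — skip
    D→F: F is gray → back edge
First back edge: D → F.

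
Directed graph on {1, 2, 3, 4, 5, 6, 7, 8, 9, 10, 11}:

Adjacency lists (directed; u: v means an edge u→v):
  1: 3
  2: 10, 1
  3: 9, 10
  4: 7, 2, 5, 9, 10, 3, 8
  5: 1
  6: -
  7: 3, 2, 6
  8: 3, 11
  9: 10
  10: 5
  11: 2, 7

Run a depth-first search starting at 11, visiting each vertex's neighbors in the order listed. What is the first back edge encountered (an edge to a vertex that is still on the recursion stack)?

DFS from 11 (visiting each vertex's neighbors in the order listed); mark gray on enter, black on exit:
11 gray
  2 gray
    10 gray
      5 gray
        1 gray
          3 gray
            9 gray
              9→10: 10 is gray → back edge
First back edge: 9 → 10.

9->10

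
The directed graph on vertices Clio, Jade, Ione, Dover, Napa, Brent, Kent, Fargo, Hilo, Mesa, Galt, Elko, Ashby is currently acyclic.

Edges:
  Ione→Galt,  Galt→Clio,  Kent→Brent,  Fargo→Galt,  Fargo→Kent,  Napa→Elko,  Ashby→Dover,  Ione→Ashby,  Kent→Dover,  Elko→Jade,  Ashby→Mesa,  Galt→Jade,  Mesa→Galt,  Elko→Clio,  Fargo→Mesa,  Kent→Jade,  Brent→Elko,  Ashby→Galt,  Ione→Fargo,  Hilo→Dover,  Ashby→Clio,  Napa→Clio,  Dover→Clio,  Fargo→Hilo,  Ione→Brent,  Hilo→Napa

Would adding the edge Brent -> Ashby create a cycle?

Adding Brent→Ashby creates a cycle iff Ashby can already reach Brent.
Explore from Ashby: no path reaches Brent. The graph stays acyclic.

No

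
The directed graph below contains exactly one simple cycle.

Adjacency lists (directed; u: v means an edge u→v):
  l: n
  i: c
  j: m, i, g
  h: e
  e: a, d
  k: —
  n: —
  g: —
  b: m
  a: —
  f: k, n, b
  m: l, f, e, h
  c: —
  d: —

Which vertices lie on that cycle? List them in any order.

b, f, m

DFS with gray/black marking from m:
m gray
  l gray
    n gray
    n black
  l black
  f gray
    k gray
    k black
    f→n: n black — skip
    b gray
      b→m: m is gray → back edge
Back edge closes the cycle m → f → b → m; its vertices are {b, f, m}.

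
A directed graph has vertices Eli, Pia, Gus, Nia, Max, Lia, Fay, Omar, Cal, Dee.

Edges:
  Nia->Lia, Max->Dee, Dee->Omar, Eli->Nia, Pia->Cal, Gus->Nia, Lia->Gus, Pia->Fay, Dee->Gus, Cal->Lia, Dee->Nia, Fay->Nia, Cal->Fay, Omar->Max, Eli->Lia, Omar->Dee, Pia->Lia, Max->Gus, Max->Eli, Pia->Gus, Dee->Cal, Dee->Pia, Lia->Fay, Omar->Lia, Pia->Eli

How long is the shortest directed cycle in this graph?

2

For each vertex v, BFS finds the shortest path from v back to v.
The shortest such closed walk is Omar → Dee → Omar, length 2.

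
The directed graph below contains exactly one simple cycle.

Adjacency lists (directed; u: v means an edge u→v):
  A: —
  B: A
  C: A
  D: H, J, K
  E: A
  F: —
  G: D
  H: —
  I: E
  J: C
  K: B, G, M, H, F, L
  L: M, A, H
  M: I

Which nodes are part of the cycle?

D, G, K

DFS with gray/black marking from K:
K gray
  B gray
    A gray
    A black
  B black
  G gray
    D gray
      H gray
      H black
      J gray
        C gray
          C→A: A black — skip
        C black
      J black
      D→K: K is gray → back edge
Back edge closes the cycle K → G → D → K; its vertices are {D, G, K}.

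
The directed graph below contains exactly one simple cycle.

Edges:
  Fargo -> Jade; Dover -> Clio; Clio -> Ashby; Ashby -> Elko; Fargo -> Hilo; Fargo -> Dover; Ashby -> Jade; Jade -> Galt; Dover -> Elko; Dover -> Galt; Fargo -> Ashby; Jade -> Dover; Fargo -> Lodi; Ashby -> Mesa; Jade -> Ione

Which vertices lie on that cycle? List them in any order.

Clio, Jade, Ashby, Dover

DFS with gray/black marking from Ashby:
Ashby gray
  Mesa gray
  Mesa black
  Elko gray
  Elko black
  Jade gray
    Dover gray
      Dover→Elko: Elko black — skip
      Clio gray
        Clio→Ashby: Ashby is gray → back edge
Back edge closes the cycle Ashby → Jade → Dover → Clio → Ashby; its vertices are {Clio, Jade, Ashby, Dover}.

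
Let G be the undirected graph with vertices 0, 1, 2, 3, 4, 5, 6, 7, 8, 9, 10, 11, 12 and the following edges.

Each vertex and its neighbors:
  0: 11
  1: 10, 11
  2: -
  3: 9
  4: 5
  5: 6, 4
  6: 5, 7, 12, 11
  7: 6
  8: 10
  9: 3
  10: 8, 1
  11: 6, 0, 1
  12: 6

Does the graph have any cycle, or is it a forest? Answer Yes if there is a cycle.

DFS, tracking each vertex's parent; an edge to a visited non-parent vertex closes a cycle.
Start from 12:
visit 12 (parent –)
  visit 6 (parent 12)
    visit 5 (parent 6)
      5–6: parent, skip
      visit 4 (parent 5)
        4–5: parent, skip
    visit 7 (parent 6)
      7–6: parent, skip
    6–12: parent, skip
    visit 11 (parent 6)
      11–6: parent, skip
      visit 0 (parent 11)
        0–11: parent, skip
      visit 1 (parent 11)
        visit 10 (parent 1)
          visit 8 (parent 10)
            8–10: parent, skip
          10–1: parent, skip
        1–11: parent, skip
visit 2 (parent –)
visit 3 (parent –)
  visit 9 (parent 3)
    9–3: parent, skip
No non-parent visited neighbor found — the graph is a forest.

No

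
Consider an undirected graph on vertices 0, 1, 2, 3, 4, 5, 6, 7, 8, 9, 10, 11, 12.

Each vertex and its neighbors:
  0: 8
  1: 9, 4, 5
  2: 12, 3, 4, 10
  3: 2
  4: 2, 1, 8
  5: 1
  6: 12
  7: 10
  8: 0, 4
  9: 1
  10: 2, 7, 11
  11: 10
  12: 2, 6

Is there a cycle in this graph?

No

DFS, tracking each vertex's parent; an edge to a visited non-parent vertex closes a cycle.
Start from 12:
visit 12 (parent –)
  visit 2 (parent 12)
    2–12: parent, skip
    visit 3 (parent 2)
      3–2: parent, skip
    visit 4 (parent 2)
      4–2: parent, skip
      visit 1 (parent 4)
        visit 9 (parent 1)
          9–1: parent, skip
        1–4: parent, skip
        visit 5 (parent 1)
          5–1: parent, skip
      visit 8 (parent 4)
        visit 0 (parent 8)
          0–8: parent, skip
        8–4: parent, skip
    visit 10 (parent 2)
      10–2: parent, skip
      visit 7 (parent 10)
        7–10: parent, skip
      visit 11 (parent 10)
        11–10: parent, skip
  visit 6 (parent 12)
    6–12: parent, skip
No non-parent visited neighbor found — the graph is a forest.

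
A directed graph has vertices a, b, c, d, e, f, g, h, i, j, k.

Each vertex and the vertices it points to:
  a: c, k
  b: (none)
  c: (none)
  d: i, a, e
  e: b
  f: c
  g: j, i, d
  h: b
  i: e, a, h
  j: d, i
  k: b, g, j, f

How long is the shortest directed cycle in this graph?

For each vertex v, BFS finds the shortest path from v back to v.
The shortest such closed walk is k → j → i → a → k, length 4.

4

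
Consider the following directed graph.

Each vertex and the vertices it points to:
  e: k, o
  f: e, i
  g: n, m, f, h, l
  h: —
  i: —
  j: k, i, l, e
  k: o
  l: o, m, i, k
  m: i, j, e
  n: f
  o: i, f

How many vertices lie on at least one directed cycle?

7

A vertex is on a directed cycle iff it belongs to a strongly connected component of size ≥ 2 (or has a self-loop).
The vertices on cycles are {e, f, j, k, l, m, o} — 7 in total.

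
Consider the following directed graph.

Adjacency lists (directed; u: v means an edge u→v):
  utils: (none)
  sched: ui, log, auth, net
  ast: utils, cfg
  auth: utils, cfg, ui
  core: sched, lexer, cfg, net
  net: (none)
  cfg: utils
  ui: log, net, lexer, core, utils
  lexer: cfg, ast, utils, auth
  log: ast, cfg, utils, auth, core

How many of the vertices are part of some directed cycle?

6

A vertex is on a directed cycle iff it belongs to a strongly connected component of size ≥ 2 (or has a self-loop).
The vertices on cycles are {ui, log, auth, core, lexer, sched} — 6 in total.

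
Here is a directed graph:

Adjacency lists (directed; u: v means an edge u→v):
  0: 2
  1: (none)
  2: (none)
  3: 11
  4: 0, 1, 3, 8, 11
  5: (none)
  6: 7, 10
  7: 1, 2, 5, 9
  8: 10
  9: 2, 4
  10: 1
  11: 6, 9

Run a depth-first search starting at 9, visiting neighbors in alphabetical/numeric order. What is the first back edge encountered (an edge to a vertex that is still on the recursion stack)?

DFS from 9 (visiting neighbors in alphabetical/numeric order); mark gray on enter, black on exit:
9 gray
  2 gray
  2 black
  4 gray
    0 gray
      0→2: 2 black — skip
    0 black
    1 gray
    1 black
    3 gray
      11 gray
        6 gray
          7 gray
            7→1: 1 black — skip
            7→2: 2 black — skip
            5 gray
            5 black
            7→9: 9 is gray → back edge
First back edge: 7 → 9.

7->9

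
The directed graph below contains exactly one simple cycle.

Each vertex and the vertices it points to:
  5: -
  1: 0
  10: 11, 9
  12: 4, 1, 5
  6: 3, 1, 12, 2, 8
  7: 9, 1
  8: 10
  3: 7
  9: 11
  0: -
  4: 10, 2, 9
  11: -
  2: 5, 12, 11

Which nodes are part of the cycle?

2, 4, 12

DFS with gray/black marking from 12:
12 gray
  4 gray
    10 gray
      11 gray
      11 black
      9 gray
        9→11: 11 black — skip
      9 black
    10 black
    2 gray
      5 gray
      5 black
      2→12: 12 is gray → back edge
Back edge closes the cycle 12 → 4 → 2 → 12; its vertices are {2, 4, 12}.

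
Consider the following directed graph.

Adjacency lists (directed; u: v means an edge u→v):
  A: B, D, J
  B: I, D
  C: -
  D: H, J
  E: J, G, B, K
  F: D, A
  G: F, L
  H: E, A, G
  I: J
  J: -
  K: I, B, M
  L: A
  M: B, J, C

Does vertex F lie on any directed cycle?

F is on a cycle iff F can reach itself via ≥1 edge.
F → D → H → G → F — yes.

Yes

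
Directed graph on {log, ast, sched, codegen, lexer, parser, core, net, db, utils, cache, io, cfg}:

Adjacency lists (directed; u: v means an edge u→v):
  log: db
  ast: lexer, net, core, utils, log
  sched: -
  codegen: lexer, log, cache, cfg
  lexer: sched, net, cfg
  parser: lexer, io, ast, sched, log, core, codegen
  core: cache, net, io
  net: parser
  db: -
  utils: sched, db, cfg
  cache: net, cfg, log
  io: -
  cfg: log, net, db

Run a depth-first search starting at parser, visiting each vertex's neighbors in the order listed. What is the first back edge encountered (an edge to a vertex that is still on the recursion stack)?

net->parser

DFS from parser (visiting each vertex's neighbors in the order listed); mark gray on enter, black on exit:
parser gray
  lexer gray
    sched gray
    sched black
    net gray
      net→parser: parser is gray → back edge
First back edge: net → parser.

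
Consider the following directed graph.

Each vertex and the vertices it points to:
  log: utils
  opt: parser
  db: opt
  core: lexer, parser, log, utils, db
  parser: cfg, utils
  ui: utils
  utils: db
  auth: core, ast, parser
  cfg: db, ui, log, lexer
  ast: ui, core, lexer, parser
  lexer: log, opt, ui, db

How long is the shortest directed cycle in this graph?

4

For each vertex v, BFS finds the shortest path from v back to v.
The shortest such closed walk is lexer → opt → parser → cfg → lexer, length 4.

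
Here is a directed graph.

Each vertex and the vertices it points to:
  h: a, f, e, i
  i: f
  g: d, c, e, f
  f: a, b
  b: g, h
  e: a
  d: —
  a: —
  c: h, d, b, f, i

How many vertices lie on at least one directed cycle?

A vertex is on a directed cycle iff it belongs to a strongly connected component of size ≥ 2 (or has a self-loop).
The vertices on cycles are {b, c, f, g, h, i} — 6 in total.

6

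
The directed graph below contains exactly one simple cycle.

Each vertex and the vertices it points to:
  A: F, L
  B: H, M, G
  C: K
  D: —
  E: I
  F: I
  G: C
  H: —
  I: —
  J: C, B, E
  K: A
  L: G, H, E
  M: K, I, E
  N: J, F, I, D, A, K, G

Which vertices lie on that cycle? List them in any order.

DFS with gray/black marking from A:
A gray
  F gray
    I gray
    I black
  F black
  L gray
    G gray
      C gray
        K gray
          K→A: A is gray → back edge
Back edge closes the cycle A → L → G → C → K → A; its vertices are {A, C, G, K, L}.

A, C, G, K, L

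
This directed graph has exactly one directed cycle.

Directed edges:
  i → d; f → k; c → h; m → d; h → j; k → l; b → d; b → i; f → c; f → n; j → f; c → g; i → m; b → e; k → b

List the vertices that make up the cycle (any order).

c, f, h, j

DFS with gray/black marking from f:
f gray
  c gray
    g gray
    g black
    h gray
      j gray
        j→f: f is gray → back edge
Back edge closes the cycle f → c → h → j → f; its vertices are {c, f, h, j}.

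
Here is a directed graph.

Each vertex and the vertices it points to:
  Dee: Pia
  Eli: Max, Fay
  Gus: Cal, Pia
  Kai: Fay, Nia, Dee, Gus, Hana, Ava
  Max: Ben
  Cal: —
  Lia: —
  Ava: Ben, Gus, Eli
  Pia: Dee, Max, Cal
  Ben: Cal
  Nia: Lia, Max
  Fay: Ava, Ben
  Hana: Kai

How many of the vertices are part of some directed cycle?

A vertex is on a directed cycle iff it belongs to a strongly connected component of size ≥ 2 (or has a self-loop).
The vertices on cycles are {Ava, Dee, Eli, Fay, Kai, Pia, Hana} — 7 in total.

7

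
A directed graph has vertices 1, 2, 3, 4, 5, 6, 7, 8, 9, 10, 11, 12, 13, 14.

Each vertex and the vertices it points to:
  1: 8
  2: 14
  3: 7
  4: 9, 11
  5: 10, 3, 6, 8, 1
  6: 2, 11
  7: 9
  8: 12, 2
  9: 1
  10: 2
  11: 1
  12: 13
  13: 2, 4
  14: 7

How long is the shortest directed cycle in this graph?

6

For each vertex v, BFS finds the shortest path from v back to v.
The shortest such closed walk is 8 → 12 → 13 → 4 → 9 → 1 → 8, length 6.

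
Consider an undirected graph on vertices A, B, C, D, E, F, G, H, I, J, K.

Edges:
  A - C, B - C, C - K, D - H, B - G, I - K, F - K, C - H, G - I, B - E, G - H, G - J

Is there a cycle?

DFS, tracking each vertex's parent; an edge to a visited non-parent vertex closes a cycle.
Start from J:
visit J (parent –)
  visit G (parent J)
    visit I (parent G)
      visit K (parent I)
        visit F (parent K)
          F–K: parent, skip
        visit C (parent K)
          C–K: parent, skip
          visit H (parent C)
            H–C: parent, skip
            H–G: G visited and ≠ parent → cycle
Cycle: G – I – K – C – H – G.

Yes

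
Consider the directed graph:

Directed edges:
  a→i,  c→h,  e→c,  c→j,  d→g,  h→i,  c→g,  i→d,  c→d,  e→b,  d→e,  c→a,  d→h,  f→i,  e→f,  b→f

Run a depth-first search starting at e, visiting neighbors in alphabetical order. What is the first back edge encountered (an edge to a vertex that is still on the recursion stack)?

d->e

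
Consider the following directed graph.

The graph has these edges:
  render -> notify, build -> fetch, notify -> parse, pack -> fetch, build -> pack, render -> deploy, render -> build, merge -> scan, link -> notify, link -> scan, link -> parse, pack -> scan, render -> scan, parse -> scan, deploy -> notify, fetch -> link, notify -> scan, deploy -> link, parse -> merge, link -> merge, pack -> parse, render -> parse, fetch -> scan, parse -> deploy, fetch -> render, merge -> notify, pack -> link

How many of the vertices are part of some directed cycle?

9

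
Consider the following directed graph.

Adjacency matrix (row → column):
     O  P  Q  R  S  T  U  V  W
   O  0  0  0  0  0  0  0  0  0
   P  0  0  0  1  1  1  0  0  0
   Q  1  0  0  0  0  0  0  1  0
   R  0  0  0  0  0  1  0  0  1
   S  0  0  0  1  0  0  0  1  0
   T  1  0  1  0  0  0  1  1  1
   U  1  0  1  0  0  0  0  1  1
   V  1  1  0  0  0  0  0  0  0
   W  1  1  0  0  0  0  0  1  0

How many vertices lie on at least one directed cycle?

A vertex is on a directed cycle iff it belongs to a strongly connected component of size ≥ 2 (or has a self-loop).
The vertices on cycles are {P, Q, R, S, T, U, V, W} — 8 in total.

8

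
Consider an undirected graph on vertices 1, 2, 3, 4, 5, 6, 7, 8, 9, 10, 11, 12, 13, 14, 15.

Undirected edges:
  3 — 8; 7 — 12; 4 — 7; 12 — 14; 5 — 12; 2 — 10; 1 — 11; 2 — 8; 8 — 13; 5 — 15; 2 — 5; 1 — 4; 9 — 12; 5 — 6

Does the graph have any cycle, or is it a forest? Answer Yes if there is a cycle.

DFS, tracking each vertex's parent; an edge to a visited non-parent vertex closes a cycle.
Start from 2:
visit 2 (parent –)
  visit 8 (parent 2)
    visit 3 (parent 8)
      3–8: parent, skip
    8–2: parent, skip
    visit 13 (parent 8)
      13–8: parent, skip
  visit 5 (parent 2)
    visit 15 (parent 5)
      15–5: parent, skip
    5–2: parent, skip
    visit 12 (parent 5)
      12–5: parent, skip
      visit 14 (parent 12)
        14–12: parent, skip
      visit 7 (parent 12)
        7–12: parent, skip
        visit 4 (parent 7)
          4–7: parent, skip
          visit 1 (parent 4)
            visit 11 (parent 1)
              11–1: parent, skip
            1–4: parent, skip
      visit 9 (parent 12)
        9–12: parent, skip
    visit 6 (parent 5)
      6–5: parent, skip
  visit 10 (parent 2)
    10–2: parent, skip
No non-parent visited neighbor found — the graph is a forest.

No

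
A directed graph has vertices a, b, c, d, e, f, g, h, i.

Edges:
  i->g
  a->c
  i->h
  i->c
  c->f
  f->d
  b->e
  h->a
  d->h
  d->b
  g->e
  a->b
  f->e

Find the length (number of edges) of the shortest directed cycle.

For each vertex v, BFS finds the shortest path from v back to v.
The shortest such closed walk is c → f → d → h → a → c, length 5.

5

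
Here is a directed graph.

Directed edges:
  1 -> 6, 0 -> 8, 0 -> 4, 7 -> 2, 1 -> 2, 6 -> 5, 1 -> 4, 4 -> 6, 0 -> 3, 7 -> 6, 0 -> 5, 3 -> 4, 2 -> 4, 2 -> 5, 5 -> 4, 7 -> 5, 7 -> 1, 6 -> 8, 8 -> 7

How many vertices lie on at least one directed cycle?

7

A vertex is on a directed cycle iff it belongs to a strongly connected component of size ≥ 2 (or has a self-loop).
The vertices on cycles are {1, 2, 4, 5, 6, 7, 8} — 7 in total.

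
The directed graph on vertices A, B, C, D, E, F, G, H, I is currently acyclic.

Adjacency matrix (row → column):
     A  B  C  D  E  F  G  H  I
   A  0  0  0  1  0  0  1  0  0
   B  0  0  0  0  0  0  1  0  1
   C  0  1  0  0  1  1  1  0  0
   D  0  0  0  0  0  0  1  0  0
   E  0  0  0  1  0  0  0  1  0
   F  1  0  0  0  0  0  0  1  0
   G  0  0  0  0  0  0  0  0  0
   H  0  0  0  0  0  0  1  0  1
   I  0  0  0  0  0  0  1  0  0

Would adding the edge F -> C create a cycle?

Yes

Adding F→C creates a cycle iff C can already reach F.
Path from C: C → F.
So C → … → F → C is a cycle.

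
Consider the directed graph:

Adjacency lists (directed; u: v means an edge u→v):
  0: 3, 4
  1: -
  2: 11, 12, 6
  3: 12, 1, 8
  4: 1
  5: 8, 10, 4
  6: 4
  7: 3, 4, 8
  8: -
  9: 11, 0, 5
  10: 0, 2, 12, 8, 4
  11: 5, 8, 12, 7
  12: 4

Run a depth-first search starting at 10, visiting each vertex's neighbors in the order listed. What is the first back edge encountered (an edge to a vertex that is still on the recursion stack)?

5→10

DFS from 10 (visiting each vertex's neighbors in the order listed); mark gray on enter, black on exit:
10 gray
  0 gray
    3 gray
      12 gray
        4 gray
          1 gray
          1 black
        4 black
      12 black
      3→1: 1 black — skip
      8 gray
      8 black
    3 black
    0→4: 4 black — skip
  0 black
  2 gray
    11 gray
      5 gray
        5→8: 8 black — skip
        5→10: 10 is gray → back edge
First back edge: 5 → 10.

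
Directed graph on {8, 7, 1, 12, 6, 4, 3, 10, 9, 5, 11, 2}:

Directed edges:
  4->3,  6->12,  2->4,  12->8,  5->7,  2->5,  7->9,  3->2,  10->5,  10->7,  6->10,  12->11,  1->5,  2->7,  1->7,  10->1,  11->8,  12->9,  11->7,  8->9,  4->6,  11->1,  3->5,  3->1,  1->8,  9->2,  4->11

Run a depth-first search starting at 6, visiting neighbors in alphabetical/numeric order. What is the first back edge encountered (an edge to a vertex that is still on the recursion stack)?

3->1

DFS from 6 (visiting neighbors in alphabetical/numeric order); mark gray on enter, black on exit:
6 gray
  10 gray
    1 gray
      5 gray
        7 gray
          9 gray
            2 gray
              4 gray
                3 gray
                  3→1: 1 is gray → back edge
First back edge: 3 → 1.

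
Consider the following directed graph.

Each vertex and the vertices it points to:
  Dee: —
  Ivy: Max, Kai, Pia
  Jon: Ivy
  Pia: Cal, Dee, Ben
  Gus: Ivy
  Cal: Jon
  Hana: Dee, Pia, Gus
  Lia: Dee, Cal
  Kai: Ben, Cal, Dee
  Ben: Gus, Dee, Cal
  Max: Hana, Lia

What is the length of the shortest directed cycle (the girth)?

4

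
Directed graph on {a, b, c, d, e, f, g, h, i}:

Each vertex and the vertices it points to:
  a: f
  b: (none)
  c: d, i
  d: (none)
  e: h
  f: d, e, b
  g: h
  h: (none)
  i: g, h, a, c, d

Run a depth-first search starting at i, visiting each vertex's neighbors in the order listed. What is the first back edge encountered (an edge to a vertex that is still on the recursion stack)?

c->i

DFS from i (visiting each vertex's neighbors in the order listed); mark gray on enter, black on exit:
i gray
  g gray
    h gray
    h black
  g black
  i→h: h black — skip
  a gray
    f gray
      d gray
      d black
      e gray
        e→h: h black — skip
      e black
      b gray
      b black
    f black
  a black
  c gray
    c→d: d black — skip
    c→i: i is gray → back edge
First back edge: c → i.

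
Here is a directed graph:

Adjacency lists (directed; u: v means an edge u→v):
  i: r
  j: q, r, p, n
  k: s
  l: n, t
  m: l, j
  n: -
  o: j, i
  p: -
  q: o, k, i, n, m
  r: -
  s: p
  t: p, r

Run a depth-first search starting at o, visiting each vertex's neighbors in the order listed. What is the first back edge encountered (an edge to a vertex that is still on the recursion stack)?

DFS from o (visiting each vertex's neighbors in the order listed); mark gray on enter, black on exit:
o gray
  j gray
    q gray
      q→o: o is gray → back edge
First back edge: q → o.

q->o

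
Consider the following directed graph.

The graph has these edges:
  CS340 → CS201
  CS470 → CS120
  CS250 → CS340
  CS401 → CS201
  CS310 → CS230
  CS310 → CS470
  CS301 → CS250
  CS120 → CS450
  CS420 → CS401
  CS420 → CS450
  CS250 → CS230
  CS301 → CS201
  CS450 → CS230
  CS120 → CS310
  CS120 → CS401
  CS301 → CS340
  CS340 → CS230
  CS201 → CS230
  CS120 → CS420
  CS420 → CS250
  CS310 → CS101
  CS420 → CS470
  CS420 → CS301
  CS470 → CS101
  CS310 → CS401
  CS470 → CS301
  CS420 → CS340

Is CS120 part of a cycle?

Yes

CS120 is on a cycle iff CS120 can reach itself via ≥1 edge.
CS120 → CS310 → CS470 → CS120 — yes.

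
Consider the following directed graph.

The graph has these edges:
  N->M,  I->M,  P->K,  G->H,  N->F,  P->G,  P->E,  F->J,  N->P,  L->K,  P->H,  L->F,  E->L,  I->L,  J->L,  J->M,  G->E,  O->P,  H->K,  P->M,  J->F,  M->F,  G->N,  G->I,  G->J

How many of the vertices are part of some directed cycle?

7

A vertex is on a directed cycle iff it belongs to a strongly connected component of size ≥ 2 (or has a self-loop).
The vertices on cycles are {F, G, J, L, M, N, P} — 7 in total.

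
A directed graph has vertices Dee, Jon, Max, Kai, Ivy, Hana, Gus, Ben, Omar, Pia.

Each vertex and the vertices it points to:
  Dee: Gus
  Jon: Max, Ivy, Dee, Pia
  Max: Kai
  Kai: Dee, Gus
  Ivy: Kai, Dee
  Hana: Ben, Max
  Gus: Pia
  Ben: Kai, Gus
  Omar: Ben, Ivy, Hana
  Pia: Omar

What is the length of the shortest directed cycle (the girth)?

4

For each vertex v, BFS finds the shortest path from v back to v.
The shortest such closed walk is Pia → Omar → Ben → Gus → Pia, length 4.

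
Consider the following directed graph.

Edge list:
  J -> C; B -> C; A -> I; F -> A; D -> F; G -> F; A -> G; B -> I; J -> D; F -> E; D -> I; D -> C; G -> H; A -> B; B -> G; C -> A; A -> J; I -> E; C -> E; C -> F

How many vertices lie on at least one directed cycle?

A vertex is on a directed cycle iff it belongs to a strongly connected component of size ≥ 2 (or has a self-loop).
The vertices on cycles are {A, B, C, D, F, G, J} — 7 in total.

7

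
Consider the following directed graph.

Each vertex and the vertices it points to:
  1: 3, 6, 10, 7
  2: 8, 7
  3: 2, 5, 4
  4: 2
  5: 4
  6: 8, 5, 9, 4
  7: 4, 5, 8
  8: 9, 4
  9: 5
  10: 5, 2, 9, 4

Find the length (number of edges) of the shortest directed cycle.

3

For each vertex v, BFS finds the shortest path from v back to v.
The shortest such closed walk is 2 → 8 → 4 → 2, length 3.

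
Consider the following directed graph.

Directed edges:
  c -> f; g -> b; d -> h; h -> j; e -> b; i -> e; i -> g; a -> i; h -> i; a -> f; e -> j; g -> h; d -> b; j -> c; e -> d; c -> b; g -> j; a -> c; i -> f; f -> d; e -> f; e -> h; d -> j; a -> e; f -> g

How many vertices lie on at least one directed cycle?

A vertex is on a directed cycle iff it belongs to a strongly connected component of size ≥ 2 (or has a self-loop).
The vertices on cycles are {c, d, e, f, g, h, i, j} — 8 in total.

8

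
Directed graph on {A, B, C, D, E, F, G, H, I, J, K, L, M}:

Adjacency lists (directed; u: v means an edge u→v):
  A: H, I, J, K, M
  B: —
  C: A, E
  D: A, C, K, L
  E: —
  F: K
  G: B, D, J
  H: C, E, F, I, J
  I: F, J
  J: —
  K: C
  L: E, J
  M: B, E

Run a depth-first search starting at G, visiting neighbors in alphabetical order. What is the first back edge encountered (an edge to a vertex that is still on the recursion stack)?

C→A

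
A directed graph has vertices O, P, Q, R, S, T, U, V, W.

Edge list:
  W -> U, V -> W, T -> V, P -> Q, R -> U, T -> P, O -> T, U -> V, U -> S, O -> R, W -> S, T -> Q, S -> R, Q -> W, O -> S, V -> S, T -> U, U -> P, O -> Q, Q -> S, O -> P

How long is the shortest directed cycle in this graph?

3

For each vertex v, BFS finds the shortest path from v back to v.
The shortest such closed walk is R → U → S → R, length 3.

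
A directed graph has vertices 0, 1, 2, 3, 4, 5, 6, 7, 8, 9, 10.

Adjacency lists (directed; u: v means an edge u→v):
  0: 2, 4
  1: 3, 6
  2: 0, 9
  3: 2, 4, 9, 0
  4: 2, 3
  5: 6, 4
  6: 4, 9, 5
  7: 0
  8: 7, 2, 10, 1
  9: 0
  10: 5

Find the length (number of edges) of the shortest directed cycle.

For each vertex v, BFS finds the shortest path from v back to v.
The shortest such closed walk is 5 → 6 → 5, length 2.

2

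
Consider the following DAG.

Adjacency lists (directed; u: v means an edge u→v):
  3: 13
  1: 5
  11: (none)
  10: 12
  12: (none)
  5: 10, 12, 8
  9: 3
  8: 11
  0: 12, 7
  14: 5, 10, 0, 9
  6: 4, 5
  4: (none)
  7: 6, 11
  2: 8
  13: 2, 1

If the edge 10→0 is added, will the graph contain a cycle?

Yes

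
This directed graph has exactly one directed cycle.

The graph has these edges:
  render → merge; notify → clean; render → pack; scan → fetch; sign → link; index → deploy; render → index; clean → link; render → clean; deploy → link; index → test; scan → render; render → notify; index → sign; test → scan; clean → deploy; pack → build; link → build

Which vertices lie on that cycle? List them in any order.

DFS with gray/black marking from scan:
scan gray
  fetch gray
  fetch black
  render gray
    merge gray
    merge black
    clean gray
      deploy gray
        link gray
          build gray
          build black
        link black
      deploy black
      clean→link: link black — skip
    clean black
    notify gray
      notify→clean: clean black — skip
    notify black
    index gray
      test gray
        test→scan: scan is gray → back edge
Back edge closes the cycle scan → render → index → test → scan; its vertices are {scan, test, index, render}.

scan, test, index, render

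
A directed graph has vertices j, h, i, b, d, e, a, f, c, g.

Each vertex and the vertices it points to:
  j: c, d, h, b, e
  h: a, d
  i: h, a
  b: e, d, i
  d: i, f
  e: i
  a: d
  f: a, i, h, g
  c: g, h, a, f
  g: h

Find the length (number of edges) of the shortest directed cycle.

3

For each vertex v, BFS finds the shortest path from v back to v.
The shortest such closed walk is d → f → a → d, length 3.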